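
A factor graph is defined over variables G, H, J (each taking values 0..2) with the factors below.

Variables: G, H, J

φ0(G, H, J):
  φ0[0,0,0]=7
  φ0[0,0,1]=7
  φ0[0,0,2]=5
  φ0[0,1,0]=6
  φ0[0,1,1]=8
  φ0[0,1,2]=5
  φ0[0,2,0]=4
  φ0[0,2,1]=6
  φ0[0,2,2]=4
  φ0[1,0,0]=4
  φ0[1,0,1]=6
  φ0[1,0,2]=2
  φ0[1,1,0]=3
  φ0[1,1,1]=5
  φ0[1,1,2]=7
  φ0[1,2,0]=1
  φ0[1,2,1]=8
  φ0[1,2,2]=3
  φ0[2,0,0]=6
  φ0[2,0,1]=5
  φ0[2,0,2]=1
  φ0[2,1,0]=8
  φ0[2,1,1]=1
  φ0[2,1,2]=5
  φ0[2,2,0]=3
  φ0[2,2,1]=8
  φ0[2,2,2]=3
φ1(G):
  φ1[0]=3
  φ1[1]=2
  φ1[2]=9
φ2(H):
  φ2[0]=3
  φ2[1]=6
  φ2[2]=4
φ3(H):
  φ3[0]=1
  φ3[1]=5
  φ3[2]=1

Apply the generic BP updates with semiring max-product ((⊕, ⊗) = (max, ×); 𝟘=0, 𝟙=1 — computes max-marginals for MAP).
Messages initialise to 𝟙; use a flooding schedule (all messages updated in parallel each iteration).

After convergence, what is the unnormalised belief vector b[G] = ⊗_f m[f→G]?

b[G] = [720, 420, 2160]

init: all messages = 𝟙 over 3 values
r1 m[φ0→G] = [8, 8, 8]
r1 m[φ0→H] = [7, 8, 8]
r1 m[φ0→J] = [8, 8, 7]
r1 m[φ1→G] = [3, 2, 9]
r1 m[φ2→H] = [3, 6, 4]
r1 m[φ3→H] = [1, 5, 1]
r1 m[G→φ0] = [1, 1, 1]
r1 m[G→φ1] = [1, 1, 1]
r1 m[H→φ0] = [1, 1, 1]
r1 m[H→φ2] = [1, 1, 1]
r1 m[H→φ3] = [1, 1, 1]
r1 m[J→φ0] = [1, 1, 1]
r2 m[φ0→G] = [8, 8, 8]
r2 m[φ0→H] = [7, 8, 8]
r2 m[φ0→J] = [8, 8, 7]
r2 m[φ1→G] = [3, 2, 9]
r2 m[φ2→H] = [3, 6, 4]
r2 m[φ3→H] = [1, 5, 1]
r2 m[G→φ0] = [3, 2, 9]
r2 m[G→φ1] = [8, 8, 8]
r2 m[H→φ0] = [3, 30, 4]
r2 m[H→φ2] = [7, 40, 8]
r2 m[H→φ3] = [21, 48, 32]
r2 m[J→φ0] = [1, 1, 1]
r3 m[φ0→G] = [240, 210, 240]
r3 m[φ0→H] = [54, 72, 72]
r3 m[φ0→J] = [2160, 720, 1350]
r3 m[φ1→G] = [3, 2, 9]
r3 m[φ2→H] = [3, 6, 4]
r3 m[φ3→H] = [1, 5, 1]
r3 m[G→φ0] = [3, 2, 9]
r3 m[G→φ1] = [8, 8, 8]
r3 m[H→φ0] = [3, 30, 4]
r3 m[H→φ2] = [7, 40, 8]
r3 m[H→φ3] = [21, 48, 32]
r3 m[J→φ0] = [1, 1, 1]
r4 m[φ0→G] = [240, 210, 240]
r4 m[φ0→H] = [54, 72, 72]
r4 m[φ0→J] = [2160, 720, 1350]
r4 m[φ1→G] = [3, 2, 9]
r4 m[φ2→H] = [3, 6, 4]
r4 m[φ3→H] = [1, 5, 1]
r4 m[G→φ0] = [3, 2, 9]
r4 m[G→φ1] = [240, 210, 240]
r4 m[H→φ0] = [3, 30, 4]
r4 m[H→φ2] = [54, 360, 72]
r4 m[H→φ3] = [162, 432, 288]
r4 m[J→φ0] = [1, 1, 1]
r5 m[φ0→G] = [240, 210, 240]
r5 m[φ0→H] = [54, 72, 72]
r5 m[φ0→J] = [2160, 720, 1350]
r5 m[φ1→G] = [3, 2, 9]
r5 m[φ2→H] = [3, 6, 4]
r5 m[φ3→H] = [1, 5, 1]
r5 m[G→φ0] = [3, 2, 9]
r5 m[G→φ1] = [240, 210, 240]
r5 m[H→φ0] = [3, 30, 4]
r5 m[H→φ2] = [54, 360, 72]
r5 m[H→φ3] = [162, 432, 288]
r5 m[J→φ0] = [1, 1, 1]
fixed point reached at round 5
b[G] = ⊗ incoming = [720, 420, 2160]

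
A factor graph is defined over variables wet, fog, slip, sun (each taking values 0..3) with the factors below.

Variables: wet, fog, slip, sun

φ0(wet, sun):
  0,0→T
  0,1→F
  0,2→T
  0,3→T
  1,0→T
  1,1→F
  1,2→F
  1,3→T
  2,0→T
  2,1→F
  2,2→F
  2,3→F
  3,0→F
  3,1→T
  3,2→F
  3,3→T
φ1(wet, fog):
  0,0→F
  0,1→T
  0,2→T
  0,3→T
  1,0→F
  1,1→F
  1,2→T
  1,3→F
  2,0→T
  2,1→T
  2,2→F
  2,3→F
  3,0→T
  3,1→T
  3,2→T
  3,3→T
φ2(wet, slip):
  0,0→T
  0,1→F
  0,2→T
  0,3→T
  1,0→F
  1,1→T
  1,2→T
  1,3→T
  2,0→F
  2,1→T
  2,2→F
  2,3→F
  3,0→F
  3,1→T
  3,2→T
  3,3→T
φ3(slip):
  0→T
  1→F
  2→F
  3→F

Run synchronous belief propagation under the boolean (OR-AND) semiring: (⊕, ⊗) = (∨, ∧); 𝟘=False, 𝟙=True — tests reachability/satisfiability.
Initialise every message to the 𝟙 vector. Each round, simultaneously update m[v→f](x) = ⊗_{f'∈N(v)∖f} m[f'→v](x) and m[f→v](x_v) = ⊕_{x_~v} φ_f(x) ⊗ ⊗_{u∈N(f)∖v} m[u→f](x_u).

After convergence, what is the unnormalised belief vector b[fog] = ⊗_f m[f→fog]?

init: all messages = 𝟙 over 4 values
r1 m[φ0→wet] = [T, T, T, T]
r1 m[φ0→sun] = [T, T, T, T]
r1 m[φ1→wet] = [T, T, T, T]
r1 m[φ1→fog] = [T, T, T, T]
r1 m[φ2→wet] = [T, T, T, T]
r1 m[φ2→slip] = [T, T, T, T]
r1 m[φ3→slip] = [T, F, F, F]
r1 m[wet→φ0] = [T, T, T, T]
r1 m[wet→φ1] = [T, T, T, T]
r1 m[wet→φ2] = [T, T, T, T]
r1 m[fog→φ1] = [T, T, T, T]
r1 m[slip→φ2] = [T, T, T, T]
r1 m[slip→φ3] = [T, T, T, T]
r1 m[sun→φ0] = [T, T, T, T]
r2 m[φ0→wet] = [T, T, T, T]
r2 m[φ0→sun] = [T, T, T, T]
r2 m[φ1→wet] = [T, T, T, T]
r2 m[φ1→fog] = [T, T, T, T]
r2 m[φ2→wet] = [T, T, T, T]
r2 m[φ2→slip] = [T, T, T, T]
r2 m[φ3→slip] = [T, F, F, F]
r2 m[wet→φ0] = [T, T, T, T]
r2 m[wet→φ1] = [T, T, T, T]
r2 m[wet→φ2] = [T, T, T, T]
r2 m[fog→φ1] = [T, T, T, T]
r2 m[slip→φ2] = [T, F, F, F]
r2 m[slip→φ3] = [T, T, T, T]
r2 m[sun→φ0] = [T, T, T, T]
r3 m[φ0→wet] = [T, T, T, T]
r3 m[φ0→sun] = [T, T, T, T]
r3 m[φ1→wet] = [T, T, T, T]
r3 m[φ1→fog] = [T, T, T, T]
r3 m[φ2→wet] = [T, F, F, F]
r3 m[φ2→slip] = [T, T, T, T]
r3 m[φ3→slip] = [T, F, F, F]
r3 m[wet→φ0] = [T, T, T, T]
r3 m[wet→φ1] = [T, T, T, T]
r3 m[wet→φ2] = [T, T, T, T]
r3 m[fog→φ1] = [T, T, T, T]
r3 m[slip→φ2] = [T, F, F, F]
r3 m[slip→φ3] = [T, T, T, T]
r3 m[sun→φ0] = [T, T, T, T]
r4 m[φ0→wet] = [T, T, T, T]
r4 m[φ0→sun] = [T, T, T, T]
r4 m[φ1→wet] = [T, T, T, T]
r4 m[φ1→fog] = [T, T, T, T]
r4 m[φ2→wet] = [T, F, F, F]
r4 m[φ2→slip] = [T, T, T, T]
r4 m[φ3→slip] = [T, F, F, F]
r4 m[wet→φ0] = [T, F, F, F]
r4 m[wet→φ1] = [T, F, F, F]
r4 m[wet→φ2] = [T, T, T, T]
r4 m[fog→φ1] = [T, T, T, T]
r4 m[slip→φ2] = [T, F, F, F]
r4 m[slip→φ3] = [T, T, T, T]
r4 m[sun→φ0] = [T, T, T, T]
r5 m[φ0→wet] = [T, T, T, T]
r5 m[φ0→sun] = [T, F, T, T]
r5 m[φ1→wet] = [T, T, T, T]
r5 m[φ1→fog] = [F, T, T, T]
r5 m[φ2→wet] = [T, F, F, F]
r5 m[φ2→slip] = [T, T, T, T]
r5 m[φ3→slip] = [T, F, F, F]
r5 m[wet→φ0] = [T, F, F, F]
r5 m[wet→φ1] = [T, F, F, F]
r5 m[wet→φ2] = [T, T, T, T]
r5 m[fog→φ1] = [T, T, T, T]
r5 m[slip→φ2] = [T, F, F, F]
r5 m[slip→φ3] = [T, T, T, T]
r5 m[sun→φ0] = [T, T, T, T]
r6 m[φ0→wet] = [T, T, T, T]
r6 m[φ0→sun] = [T, F, T, T]
r6 m[φ1→wet] = [T, T, T, T]
r6 m[φ1→fog] = [F, T, T, T]
r6 m[φ2→wet] = [T, F, F, F]
r6 m[φ2→slip] = [T, T, T, T]
r6 m[φ3→slip] = [T, F, F, F]
r6 m[wet→φ0] = [T, F, F, F]
r6 m[wet→φ1] = [T, F, F, F]
r6 m[wet→φ2] = [T, T, T, T]
r6 m[fog→φ1] = [T, T, T, T]
r6 m[slip→φ2] = [T, F, F, F]
r6 m[slip→φ3] = [T, T, T, T]
r6 m[sun→φ0] = [T, T, T, T]
fixed point reached at round 6
b[fog] = ⊗ incoming = [F, T, T, T]

b[fog] = [F, T, T, T]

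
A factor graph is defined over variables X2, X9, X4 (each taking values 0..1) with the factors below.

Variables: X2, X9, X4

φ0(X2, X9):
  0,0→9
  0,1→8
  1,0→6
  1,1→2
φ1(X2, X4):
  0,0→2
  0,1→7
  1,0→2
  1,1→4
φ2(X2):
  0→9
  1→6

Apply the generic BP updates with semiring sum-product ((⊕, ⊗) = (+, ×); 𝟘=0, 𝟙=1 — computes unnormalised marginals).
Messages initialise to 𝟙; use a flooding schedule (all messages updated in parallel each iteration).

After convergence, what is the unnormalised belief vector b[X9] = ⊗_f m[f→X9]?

init: all messages = 𝟙 over 2 values
r1 m[φ0→X2] = [17, 8]
r1 m[φ0→X9] = [15, 10]
r1 m[φ1→X2] = [9, 6]
r1 m[φ1→X4] = [4, 11]
r1 m[φ2→X2] = [9, 6]
r1 m[X2→φ0] = [1, 1]
r1 m[X2→φ1] = [1, 1]
r1 m[X2→φ2] = [1, 1]
r1 m[X9→φ0] = [1, 1]
r1 m[X4→φ1] = [1, 1]
r2 m[φ0→X2] = [17, 8]
r2 m[φ0→X9] = [15, 10]
r2 m[φ1→X2] = [9, 6]
r2 m[φ1→X4] = [4, 11]
r2 m[φ2→X2] = [9, 6]
r2 m[X2→φ0] = [81, 36]
r2 m[X2→φ1] = [153, 48]
r2 m[X2→φ2] = [153, 48]
r2 m[X9→φ0] = [1, 1]
r2 m[X4→φ1] = [1, 1]
r3 m[φ0→X2] = [17, 8]
r3 m[φ0→X9] = [945, 720]
r3 m[φ1→X2] = [9, 6]
r3 m[φ1→X4] = [402, 1263]
r3 m[φ2→X2] = [9, 6]
r3 m[X2→φ0] = [81, 36]
r3 m[X2→φ1] = [153, 48]
r3 m[X2→φ2] = [153, 48]
r3 m[X9→φ0] = [1, 1]
r3 m[X4→φ1] = [1, 1]
r4 m[φ0→X2] = [17, 8]
r4 m[φ0→X9] = [945, 720]
r4 m[φ1→X2] = [9, 6]
r4 m[φ1→X4] = [402, 1263]
r4 m[φ2→X2] = [9, 6]
r4 m[X2→φ0] = [81, 36]
r4 m[X2→φ1] = [153, 48]
r4 m[X2→φ2] = [153, 48]
r4 m[X9→φ0] = [1, 1]
r4 m[X4→φ1] = [1, 1]
fixed point reached at round 4
b[X9] = ⊗ incoming = [945, 720]

b[X9] = [945, 720]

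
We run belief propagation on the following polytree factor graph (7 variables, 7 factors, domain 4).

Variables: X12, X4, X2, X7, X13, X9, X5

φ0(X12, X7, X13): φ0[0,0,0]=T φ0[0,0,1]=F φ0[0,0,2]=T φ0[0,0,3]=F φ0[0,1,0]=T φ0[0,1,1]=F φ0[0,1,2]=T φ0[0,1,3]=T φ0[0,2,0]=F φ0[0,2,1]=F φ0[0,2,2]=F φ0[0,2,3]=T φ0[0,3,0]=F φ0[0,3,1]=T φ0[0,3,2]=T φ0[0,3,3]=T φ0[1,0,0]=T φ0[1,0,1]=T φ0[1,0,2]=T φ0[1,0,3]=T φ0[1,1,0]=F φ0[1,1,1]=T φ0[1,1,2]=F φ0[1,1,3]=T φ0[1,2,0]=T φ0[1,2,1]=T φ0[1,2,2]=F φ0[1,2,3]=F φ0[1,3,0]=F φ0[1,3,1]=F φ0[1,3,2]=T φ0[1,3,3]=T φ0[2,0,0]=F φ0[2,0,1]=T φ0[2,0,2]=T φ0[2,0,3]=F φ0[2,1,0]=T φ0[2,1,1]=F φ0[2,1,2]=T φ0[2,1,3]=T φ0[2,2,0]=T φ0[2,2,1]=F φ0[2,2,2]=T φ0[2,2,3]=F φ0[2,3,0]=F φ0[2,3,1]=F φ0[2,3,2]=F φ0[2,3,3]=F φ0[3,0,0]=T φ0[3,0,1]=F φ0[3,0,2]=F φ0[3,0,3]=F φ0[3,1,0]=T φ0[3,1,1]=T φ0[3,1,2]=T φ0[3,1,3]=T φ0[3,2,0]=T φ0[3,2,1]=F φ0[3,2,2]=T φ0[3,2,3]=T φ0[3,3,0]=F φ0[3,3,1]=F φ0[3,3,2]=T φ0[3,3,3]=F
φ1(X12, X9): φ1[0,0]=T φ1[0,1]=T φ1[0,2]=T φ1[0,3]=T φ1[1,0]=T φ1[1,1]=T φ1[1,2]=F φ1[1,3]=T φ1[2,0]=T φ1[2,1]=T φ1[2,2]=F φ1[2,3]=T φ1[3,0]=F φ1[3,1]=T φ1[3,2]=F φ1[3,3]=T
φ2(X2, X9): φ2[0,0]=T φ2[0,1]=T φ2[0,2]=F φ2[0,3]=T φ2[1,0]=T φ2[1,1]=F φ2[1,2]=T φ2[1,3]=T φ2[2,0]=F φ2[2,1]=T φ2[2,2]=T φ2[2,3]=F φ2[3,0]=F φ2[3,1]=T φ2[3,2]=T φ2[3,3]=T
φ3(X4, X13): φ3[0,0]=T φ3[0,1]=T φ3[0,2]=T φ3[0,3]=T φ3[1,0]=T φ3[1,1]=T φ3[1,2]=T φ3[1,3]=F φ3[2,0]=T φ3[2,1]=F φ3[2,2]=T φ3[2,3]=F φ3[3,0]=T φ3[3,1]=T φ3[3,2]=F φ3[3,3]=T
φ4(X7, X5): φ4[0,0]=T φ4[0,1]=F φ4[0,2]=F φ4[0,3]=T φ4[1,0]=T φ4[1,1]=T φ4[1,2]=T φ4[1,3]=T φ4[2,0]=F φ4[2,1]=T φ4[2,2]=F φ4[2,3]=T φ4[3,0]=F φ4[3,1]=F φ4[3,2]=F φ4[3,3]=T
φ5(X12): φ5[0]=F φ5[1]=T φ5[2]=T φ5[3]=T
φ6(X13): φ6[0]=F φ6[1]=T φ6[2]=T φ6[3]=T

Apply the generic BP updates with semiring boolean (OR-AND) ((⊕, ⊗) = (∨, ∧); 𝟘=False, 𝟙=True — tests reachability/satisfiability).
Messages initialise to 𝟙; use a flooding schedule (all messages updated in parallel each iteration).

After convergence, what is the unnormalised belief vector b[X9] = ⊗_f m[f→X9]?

b[X9] = [T, T, F, T]

init: all messages = 𝟙 over 4 values
r1 m[φ0→X12] = [T, T, T, T]
r1 m[φ0→X7] = [T, T, T, T]
r1 m[φ0→X13] = [T, T, T, T]
r1 m[φ1→X12] = [T, T, T, T]
r1 m[φ1→X9] = [T, T, T, T]
r1 m[φ2→X2] = [T, T, T, T]
r1 m[φ2→X9] = [T, T, T, T]
r1 m[φ3→X4] = [T, T, T, T]
r1 m[φ3→X13] = [T, T, T, T]
r1 m[φ4→X7] = [T, T, T, T]
r1 m[φ4→X5] = [T, T, T, T]
r1 m[φ5→X12] = [F, T, T, T]
r1 m[φ6→X13] = [F, T, T, T]
r1 m[X12→φ0] = [T, T, T, T]
r1 m[X12→φ1] = [T, T, T, T]
r1 m[X12→φ5] = [T, T, T, T]
r1 m[X4→φ3] = [T, T, T, T]
r1 m[X2→φ2] = [T, T, T, T]
r1 m[X7→φ0] = [T, T, T, T]
r1 m[X7→φ4] = [T, T, T, T]
r1 m[X13→φ0] = [T, T, T, T]
r1 m[X13→φ3] = [T, T, T, T]
r1 m[X13→φ6] = [T, T, T, T]
r1 m[X9→φ1] = [T, T, T, T]
r1 m[X9→φ2] = [T, T, T, T]
r1 m[X5→φ4] = [T, T, T, T]
r2 m[φ0→X12] = [T, T, T, T]
r2 m[φ0→X7] = [T, T, T, T]
r2 m[φ0→X13] = [T, T, T, T]
r2 m[φ1→X12] = [T, T, T, T]
r2 m[φ1→X9] = [T, T, T, T]
r2 m[φ2→X2] = [T, T, T, T]
r2 m[φ2→X9] = [T, T, T, T]
r2 m[φ3→X4] = [T, T, T, T]
r2 m[φ3→X13] = [T, T, T, T]
r2 m[φ4→X7] = [T, T, T, T]
r2 m[φ4→X5] = [T, T, T, T]
r2 m[φ5→X12] = [F, T, T, T]
r2 m[φ6→X13] = [F, T, T, T]
r2 m[X12→φ0] = [F, T, T, T]
r2 m[X12→φ1] = [F, T, T, T]
r2 m[X12→φ5] = [T, T, T, T]
r2 m[X4→φ3] = [T, T, T, T]
r2 m[X2→φ2] = [T, T, T, T]
r2 m[X7→φ0] = [T, T, T, T]
r2 m[X7→φ4] = [T, T, T, T]
r2 m[X13→φ0] = [F, T, T, T]
r2 m[X13→φ3] = [F, T, T, T]
r2 m[X13→φ6] = [T, T, T, T]
r2 m[X9→φ1] = [T, T, T, T]
r2 m[X9→φ2] = [T, T, T, T]
r2 m[X5→φ4] = [T, T, T, T]
r3 m[φ0→X12] = [T, T, T, T]
r3 m[φ0→X7] = [T, T, T, T]
r3 m[φ0→X13] = [T, T, T, T]
r3 m[φ1→X12] = [T, T, T, T]
r3 m[φ1→X9] = [T, T, F, T]
r3 m[φ2→X2] = [T, T, T, T]
r3 m[φ2→X9] = [T, T, T, T]
r3 m[φ3→X4] = [T, T, T, T]
r3 m[φ3→X13] = [T, T, T, T]
r3 m[φ4→X7] = [T, T, T, T]
r3 m[φ4→X5] = [T, T, T, T]
r3 m[φ5→X12] = [F, T, T, T]
r3 m[φ6→X13] = [F, T, T, T]
r3 m[X12→φ0] = [F, T, T, T]
r3 m[X12→φ1] = [F, T, T, T]
r3 m[X12→φ5] = [T, T, T, T]
r3 m[X4→φ3] = [T, T, T, T]
r3 m[X2→φ2] = [T, T, T, T]
r3 m[X7→φ0] = [T, T, T, T]
r3 m[X7→φ4] = [T, T, T, T]
r3 m[X13→φ0] = [F, T, T, T]
r3 m[X13→φ3] = [F, T, T, T]
r3 m[X13→φ6] = [T, T, T, T]
r3 m[X9→φ1] = [T, T, T, T]
r3 m[X9→φ2] = [T, T, T, T]
r3 m[X5→φ4] = [T, T, T, T]
r4 m[φ0→X12] = [T, T, T, T]
r4 m[φ0→X7] = [T, T, T, T]
r4 m[φ0→X13] = [T, T, T, T]
r4 m[φ1→X12] = [T, T, T, T]
r4 m[φ1→X9] = [T, T, F, T]
r4 m[φ2→X2] = [T, T, T, T]
r4 m[φ2→X9] = [T, T, T, T]
r4 m[φ3→X4] = [T, T, T, T]
r4 m[φ3→X13] = [T, T, T, T]
r4 m[φ4→X7] = [T, T, T, T]
r4 m[φ4→X5] = [T, T, T, T]
r4 m[φ5→X12] = [F, T, T, T]
r4 m[φ6→X13] = [F, T, T, T]
r4 m[X12→φ0] = [F, T, T, T]
r4 m[X12→φ1] = [F, T, T, T]
r4 m[X12→φ5] = [T, T, T, T]
r4 m[X4→φ3] = [T, T, T, T]
r4 m[X2→φ2] = [T, T, T, T]
r4 m[X7→φ0] = [T, T, T, T]
r4 m[X7→φ4] = [T, T, T, T]
r4 m[X13→φ0] = [F, T, T, T]
r4 m[X13→φ3] = [F, T, T, T]
r4 m[X13→φ6] = [T, T, T, T]
r4 m[X9→φ1] = [T, T, T, T]
r4 m[X9→φ2] = [T, T, F, T]
r4 m[X5→φ4] = [T, T, T, T]
r5 m[φ0→X12] = [T, T, T, T]
r5 m[φ0→X7] = [T, T, T, T]
r5 m[φ0→X13] = [T, T, T, T]
r5 m[φ1→X12] = [T, T, T, T]
r5 m[φ1→X9] = [T, T, F, T]
r5 m[φ2→X2] = [T, T, T, T]
r5 m[φ2→X9] = [T, T, T, T]
r5 m[φ3→X4] = [T, T, T, T]
r5 m[φ3→X13] = [T, T, T, T]
r5 m[φ4→X7] = [T, T, T, T]
r5 m[φ4→X5] = [T, T, T, T]
r5 m[φ5→X12] = [F, T, T, T]
r5 m[φ6→X13] = [F, T, T, T]
r5 m[X12→φ0] = [F, T, T, T]
r5 m[X12→φ1] = [F, T, T, T]
r5 m[X12→φ5] = [T, T, T, T]
r5 m[X4→φ3] = [T, T, T, T]
r5 m[X2→φ2] = [T, T, T, T]
r5 m[X7→φ0] = [T, T, T, T]
r5 m[X7→φ4] = [T, T, T, T]
r5 m[X13→φ0] = [F, T, T, T]
r5 m[X13→φ3] = [F, T, T, T]
r5 m[X13→φ6] = [T, T, T, T]
r5 m[X9→φ1] = [T, T, T, T]
r5 m[X9→φ2] = [T, T, F, T]
r5 m[X5→φ4] = [T, T, T, T]
fixed point reached at round 5
b[X9] = ⊗ incoming = [T, T, F, T]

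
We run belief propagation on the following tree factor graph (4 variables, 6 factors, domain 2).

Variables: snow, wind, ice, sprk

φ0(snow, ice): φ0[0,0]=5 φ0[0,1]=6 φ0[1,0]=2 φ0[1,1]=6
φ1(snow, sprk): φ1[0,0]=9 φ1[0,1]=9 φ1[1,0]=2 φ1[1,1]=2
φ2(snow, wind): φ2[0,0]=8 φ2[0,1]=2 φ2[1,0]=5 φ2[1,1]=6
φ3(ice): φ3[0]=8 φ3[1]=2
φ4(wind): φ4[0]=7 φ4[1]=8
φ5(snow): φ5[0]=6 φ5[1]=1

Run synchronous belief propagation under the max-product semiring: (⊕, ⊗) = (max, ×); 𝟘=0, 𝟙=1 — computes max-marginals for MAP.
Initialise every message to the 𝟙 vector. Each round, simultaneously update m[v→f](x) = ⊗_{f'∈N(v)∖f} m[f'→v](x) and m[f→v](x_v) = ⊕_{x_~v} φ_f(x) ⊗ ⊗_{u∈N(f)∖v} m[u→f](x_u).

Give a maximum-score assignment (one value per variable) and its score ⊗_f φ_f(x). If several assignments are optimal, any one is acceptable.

assignment: (snow=0, wind=0, ice=0, sprk=0); score = 120960

init: all messages = 𝟙 over 2 values
r1 m[φ0→snow] = [6, 6]
r1 m[φ0→ice] = [5, 6]
r1 m[φ1→snow] = [9, 2]
r1 m[φ1→sprk] = [9, 9]
r1 m[φ2→snow] = [8, 6]
r1 m[φ2→wind] = [8, 6]
r1 m[φ3→ice] = [8, 2]
r1 m[φ4→wind] = [7, 8]
r1 m[φ5→snow] = [6, 1]
r1 m[snow→φ0] = [1, 1]
r1 m[snow→φ1] = [1, 1]
r1 m[snow→φ2] = [1, 1]
r1 m[snow→φ5] = [1, 1]
r1 m[wind→φ2] = [1, 1]
r1 m[wind→φ4] = [1, 1]
r1 m[ice→φ0] = [1, 1]
r1 m[ice→φ3] = [1, 1]
r1 m[sprk→φ1] = [1, 1]
r2 m[φ0→snow] = [6, 6]
r2 m[φ0→ice] = [5, 6]
r2 m[φ1→snow] = [9, 2]
r2 m[φ1→sprk] = [9, 9]
r2 m[φ2→snow] = [8, 6]
r2 m[φ2→wind] = [8, 6]
r2 m[φ3→ice] = [8, 2]
r2 m[φ4→wind] = [7, 8]
r2 m[φ5→snow] = [6, 1]
r2 m[snow→φ0] = [432, 12]
r2 m[snow→φ1] = [288, 36]
r2 m[snow→φ2] = [324, 12]
r2 m[snow→φ5] = [432, 72]
r2 m[wind→φ2] = [7, 8]
r2 m[wind→φ4] = [8, 6]
r2 m[ice→φ0] = [8, 2]
r2 m[ice→φ3] = [5, 6]
r2 m[sprk→φ1] = [1, 1]
r3 m[φ0→snow] = [40, 16]
r3 m[φ0→ice] = [2160, 2592]
r3 m[φ1→snow] = [9, 2]
r3 m[φ1→sprk] = [2592, 2592]
r3 m[φ2→snow] = [56, 48]
r3 m[φ2→wind] = [2592, 648]
r3 m[φ3→ice] = [8, 2]
r3 m[φ4→wind] = [7, 8]
r3 m[φ5→snow] = [6, 1]
r3 m[snow→φ0] = [432, 12]
r3 m[snow→φ1] = [288, 36]
r3 m[snow→φ2] = [324, 12]
r3 m[snow→φ5] = [432, 72]
r3 m[wind→φ2] = [7, 8]
r3 m[wind→φ4] = [8, 6]
r3 m[ice→φ0] = [8, 2]
r3 m[ice→φ3] = [5, 6]
r3 m[sprk→φ1] = [1, 1]
r4 m[φ0→snow] = [40, 16]
r4 m[φ0→ice] = [2160, 2592]
r4 m[φ1→snow] = [9, 2]
r4 m[φ1→sprk] = [2592, 2592]
r4 m[φ2→snow] = [56, 48]
r4 m[φ2→wind] = [2592, 648]
r4 m[φ3→ice] = [8, 2]
r4 m[φ4→wind] = [7, 8]
r4 m[φ5→snow] = [6, 1]
r4 m[snow→φ0] = [3024, 96]
r4 m[snow→φ1] = [13440, 768]
r4 m[snow→φ2] = [2160, 32]
r4 m[snow→φ5] = [20160, 1536]
r4 m[wind→φ2] = [7, 8]
r4 m[wind→φ4] = [2592, 648]
r4 m[ice→φ0] = [8, 2]
r4 m[ice→φ3] = [2160, 2592]
r4 m[sprk→φ1] = [1, 1]
r5 m[φ0→snow] = [40, 16]
r5 m[φ0→ice] = [15120, 18144]
r5 m[φ1→snow] = [9, 2]
r5 m[φ1→sprk] = [120960, 120960]
r5 m[φ2→snow] = [56, 48]
r5 m[φ2→wind] = [17280, 4320]
r5 m[φ3→ice] = [8, 2]
r5 m[φ4→wind] = [7, 8]
r5 m[φ5→snow] = [6, 1]
r5 m[snow→φ0] = [3024, 96]
r5 m[snow→φ1] = [13440, 768]
r5 m[snow→φ2] = [2160, 32]
r5 m[snow→φ5] = [20160, 1536]
r5 m[wind→φ2] = [7, 8]
r5 m[wind→φ4] = [2592, 648]
r5 m[ice→φ0] = [8, 2]
r5 m[ice→φ3] = [2160, 2592]
r5 m[sprk→φ1] = [1, 1]
r6 m[φ0→snow] = [40, 16]
r6 m[φ0→ice] = [15120, 18144]
r6 m[φ1→snow] = [9, 2]
r6 m[φ1→sprk] = [120960, 120960]
r6 m[φ2→snow] = [56, 48]
r6 m[φ2→wind] = [17280, 4320]
r6 m[φ3→ice] = [8, 2]
r6 m[φ4→wind] = [7, 8]
r6 m[φ5→snow] = [6, 1]
r6 m[snow→φ0] = [3024, 96]
r6 m[snow→φ1] = [13440, 768]
r6 m[snow→φ2] = [2160, 32]
r6 m[snow→φ5] = [20160, 1536]
r6 m[wind→φ2] = [7, 8]
r6 m[wind→φ4] = [17280, 4320]
r6 m[ice→φ0] = [8, 2]
r6 m[ice→φ3] = [15120, 18144]
r6 m[sprk→φ1] = [1, 1]
r7 m[φ0→snow] = [40, 16]
r7 m[φ0→ice] = [15120, 18144]
r7 m[φ1→snow] = [9, 2]
r7 m[φ1→sprk] = [120960, 120960]
r7 m[φ2→snow] = [56, 48]
r7 m[φ2→wind] = [17280, 4320]
r7 m[φ3→ice] = [8, 2]
r7 m[φ4→wind] = [7, 8]
r7 m[φ5→snow] = [6, 1]
r7 m[snow→φ0] = [3024, 96]
r7 m[snow→φ1] = [13440, 768]
r7 m[snow→φ2] = [2160, 32]
r7 m[snow→φ5] = [20160, 1536]
r7 m[wind→φ2] = [7, 8]
r7 m[wind→φ4] = [17280, 4320]
r7 m[ice→φ0] = [8, 2]
r7 m[ice→φ3] = [15120, 18144]
r7 m[sprk→φ1] = [1, 1]
fixed point reached at round 7
traceback from snow: (snow=0, wind=0, ice=0, sprk=0), score=120960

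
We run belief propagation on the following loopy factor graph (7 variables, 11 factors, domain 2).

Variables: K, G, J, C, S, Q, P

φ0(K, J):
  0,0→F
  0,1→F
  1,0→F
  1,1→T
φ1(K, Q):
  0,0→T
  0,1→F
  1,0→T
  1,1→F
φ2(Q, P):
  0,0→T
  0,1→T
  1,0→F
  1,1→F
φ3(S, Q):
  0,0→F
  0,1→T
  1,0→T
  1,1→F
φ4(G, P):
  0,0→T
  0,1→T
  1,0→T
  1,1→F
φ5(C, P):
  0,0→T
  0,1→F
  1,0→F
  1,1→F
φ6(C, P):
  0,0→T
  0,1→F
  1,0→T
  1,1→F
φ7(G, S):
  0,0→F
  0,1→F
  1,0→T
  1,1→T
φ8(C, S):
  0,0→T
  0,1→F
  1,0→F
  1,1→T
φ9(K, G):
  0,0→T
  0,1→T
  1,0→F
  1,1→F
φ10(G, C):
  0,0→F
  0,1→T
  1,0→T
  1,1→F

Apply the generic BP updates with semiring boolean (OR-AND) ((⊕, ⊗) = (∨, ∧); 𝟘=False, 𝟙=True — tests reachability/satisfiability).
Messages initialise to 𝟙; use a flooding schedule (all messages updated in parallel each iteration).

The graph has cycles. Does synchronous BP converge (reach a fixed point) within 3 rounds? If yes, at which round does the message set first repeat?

NOT CONVERGED within 3 rounds

init: all messages = 𝟙 over 2 values
r1 m[φ0→K] = [F, T]
r1 m[φ0→J] = [F, T]
r1 m[φ1→K] = [T, T]
r1 m[φ1→Q] = [T, F]
r1 m[φ2→Q] = [T, F]
r1 m[φ2→P] = [T, T]
r1 m[φ3→S] = [T, T]
r1 m[φ3→Q] = [T, T]
r1 m[φ4→G] = [T, T]
r1 m[φ4→P] = [T, T]
r1 m[φ5→C] = [T, F]
r1 m[φ5→P] = [T, F]
r1 m[φ6→C] = [T, T]
r1 m[φ6→P] = [T, F]
r1 m[φ7→G] = [F, T]
r1 m[φ7→S] = [T, T]
r1 m[φ8→C] = [T, T]
r1 m[φ8→S] = [T, T]
r1 m[φ9→K] = [T, F]
r1 m[φ9→G] = [T, T]
r1 m[φ10→G] = [T, T]
r1 m[φ10→C] = [T, T]
r1 m[K→φ0] = [T, T]
r1 m[K→φ1] = [T, T]
r1 m[K→φ9] = [T, T]
r1 m[G→φ4] = [T, T]
r1 m[G→φ7] = [T, T]
r1 m[G→φ9] = [T, T]
r1 m[G→φ10] = [T, T]
r1 m[J→φ0] = [T, T]
r1 m[C→φ5] = [T, T]
r1 m[C→φ6] = [T, T]
r1 m[C→φ8] = [T, T]
r1 m[C→φ10] = [T, T]
r1 m[S→φ3] = [T, T]
r1 m[S→φ7] = [T, T]
r1 m[S→φ8] = [T, T]
r1 m[Q→φ1] = [T, T]
r1 m[Q→φ2] = [T, T]
r1 m[Q→φ3] = [T, T]
r1 m[P→φ2] = [T, T]
r1 m[P→φ4] = [T, T]
r1 m[P→φ5] = [T, T]
r1 m[P→φ6] = [T, T]
r2 m[φ0→K] = [F, T]
r2 m[φ0→J] = [F, T]
r2 m[φ1→K] = [T, T]
r2 m[φ1→Q] = [T, F]
r2 m[φ2→Q] = [T, F]
r2 m[φ2→P] = [T, T]
r2 m[φ3→S] = [T, T]
r2 m[φ3→Q] = [T, T]
r2 m[φ4→G] = [T, T]
r2 m[φ4→P] = [T, T]
r2 m[φ5→C] = [T, F]
r2 m[φ5→P] = [T, F]
r2 m[φ6→C] = [T, T]
r2 m[φ6→P] = [T, F]
r2 m[φ7→G] = [F, T]
r2 m[φ7→S] = [T, T]
r2 m[φ8→C] = [T, T]
r2 m[φ8→S] = [T, T]
r2 m[φ9→K] = [T, F]
r2 m[φ9→G] = [T, T]
r2 m[φ10→G] = [T, T]
r2 m[φ10→C] = [T, T]
r2 m[K→φ0] = [T, F]
r2 m[K→φ1] = [F, F]
r2 m[K→φ9] = [F, T]
r2 m[G→φ4] = [F, T]
r2 m[G→φ7] = [T, T]
r2 m[G→φ9] = [F, T]
r2 m[G→φ10] = [F, T]
r2 m[J→φ0] = [T, T]
r2 m[C→φ5] = [T, T]
r2 m[C→φ6] = [T, F]
r2 m[C→φ8] = [T, F]
r2 m[C→φ10] = [T, F]
r2 m[S→φ3] = [T, T]
r2 m[S→φ7] = [T, T]
r2 m[S→φ8] = [T, T]
r2 m[Q→φ1] = [T, F]
r2 m[Q→φ2] = [T, F]
r2 m[Q→φ3] = [T, F]
r2 m[P→φ2] = [T, F]
r2 m[P→φ4] = [T, F]
r2 m[P→φ5] = [T, F]
r2 m[P→φ6] = [T, F]
r3 m[φ0→K] = [F, T]
r3 m[φ0→J] = [F, F]
r3 m[φ1→K] = [T, T]
r3 m[φ1→Q] = [F, F]
r3 m[φ2→Q] = [T, F]
r3 m[φ2→P] = [T, T]
r3 m[φ3→S] = [F, T]
r3 m[φ3→Q] = [T, T]
r3 m[φ4→G] = [T, T]
r3 m[φ4→P] = [T, F]
r3 m[φ5→C] = [T, F]
r3 m[φ5→P] = [T, F]
r3 m[φ6→C] = [T, T]
r3 m[φ6→P] = [T, F]
r3 m[φ7→G] = [F, T]
r3 m[φ7→S] = [T, T]
r3 m[φ8→C] = [T, T]
r3 m[φ8→S] = [T, F]
r3 m[φ9→K] = [T, F]
r3 m[φ9→G] = [F, F]
r3 m[φ10→G] = [F, T]
r3 m[φ10→C] = [T, F]
r3 m[K→φ0] = [T, F]
r3 m[K→φ1] = [F, F]
r3 m[K→φ9] = [F, T]
r3 m[G→φ4] = [F, T]
r3 m[G→φ7] = [T, T]
r3 m[G→φ9] = [F, T]
r3 m[G→φ10] = [F, T]
r3 m[J→φ0] = [T, T]
r3 m[C→φ5] = [T, T]
r3 m[C→φ6] = [T, F]
r3 m[C→φ8] = [T, F]
r3 m[C→φ10] = [T, F]
r3 m[S→φ3] = [T, T]
r3 m[S→φ7] = [T, T]
r3 m[S→φ8] = [T, T]
r3 m[Q→φ1] = [T, F]
r3 m[Q→φ2] = [T, F]
r3 m[Q→φ3] = [T, F]
r3 m[P→φ2] = [T, F]
r3 m[P→φ4] = [T, F]
r3 m[P→φ5] = [T, F]
r3 m[P→φ6] = [T, F]
no fixed point within 3 rounds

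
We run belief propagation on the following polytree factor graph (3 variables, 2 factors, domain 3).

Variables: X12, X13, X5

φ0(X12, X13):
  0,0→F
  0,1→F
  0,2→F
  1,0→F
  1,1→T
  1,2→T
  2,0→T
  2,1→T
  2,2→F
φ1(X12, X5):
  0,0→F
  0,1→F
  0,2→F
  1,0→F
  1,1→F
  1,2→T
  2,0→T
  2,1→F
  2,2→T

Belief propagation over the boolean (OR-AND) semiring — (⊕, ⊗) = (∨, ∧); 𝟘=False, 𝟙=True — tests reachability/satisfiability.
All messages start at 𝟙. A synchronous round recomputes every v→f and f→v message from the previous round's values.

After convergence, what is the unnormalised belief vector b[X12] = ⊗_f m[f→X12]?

init: all messages = 𝟙 over 3 values
r1 m[φ0→X12] = [F, T, T]
r1 m[φ0→X13] = [T, T, T]
r1 m[φ1→X12] = [F, T, T]
r1 m[φ1→X5] = [T, F, T]
r1 m[X12→φ0] = [T, T, T]
r1 m[X12→φ1] = [T, T, T]
r1 m[X13→φ0] = [T, T, T]
r1 m[X5→φ1] = [T, T, T]
r2 m[φ0→X12] = [F, T, T]
r2 m[φ0→X13] = [T, T, T]
r2 m[φ1→X12] = [F, T, T]
r2 m[φ1→X5] = [T, F, T]
r2 m[X12→φ0] = [F, T, T]
r2 m[X12→φ1] = [F, T, T]
r2 m[X13→φ0] = [T, T, T]
r2 m[X5→φ1] = [T, T, T]
r3 m[φ0→X12] = [F, T, T]
r3 m[φ0→X13] = [T, T, T]
r3 m[φ1→X12] = [F, T, T]
r3 m[φ1→X5] = [T, F, T]
r3 m[X12→φ0] = [F, T, T]
r3 m[X12→φ1] = [F, T, T]
r3 m[X13→φ0] = [T, T, T]
r3 m[X5→φ1] = [T, T, T]
fixed point reached at round 3
b[X12] = ⊗ incoming = [F, T, T]

b[X12] = [F, T, T]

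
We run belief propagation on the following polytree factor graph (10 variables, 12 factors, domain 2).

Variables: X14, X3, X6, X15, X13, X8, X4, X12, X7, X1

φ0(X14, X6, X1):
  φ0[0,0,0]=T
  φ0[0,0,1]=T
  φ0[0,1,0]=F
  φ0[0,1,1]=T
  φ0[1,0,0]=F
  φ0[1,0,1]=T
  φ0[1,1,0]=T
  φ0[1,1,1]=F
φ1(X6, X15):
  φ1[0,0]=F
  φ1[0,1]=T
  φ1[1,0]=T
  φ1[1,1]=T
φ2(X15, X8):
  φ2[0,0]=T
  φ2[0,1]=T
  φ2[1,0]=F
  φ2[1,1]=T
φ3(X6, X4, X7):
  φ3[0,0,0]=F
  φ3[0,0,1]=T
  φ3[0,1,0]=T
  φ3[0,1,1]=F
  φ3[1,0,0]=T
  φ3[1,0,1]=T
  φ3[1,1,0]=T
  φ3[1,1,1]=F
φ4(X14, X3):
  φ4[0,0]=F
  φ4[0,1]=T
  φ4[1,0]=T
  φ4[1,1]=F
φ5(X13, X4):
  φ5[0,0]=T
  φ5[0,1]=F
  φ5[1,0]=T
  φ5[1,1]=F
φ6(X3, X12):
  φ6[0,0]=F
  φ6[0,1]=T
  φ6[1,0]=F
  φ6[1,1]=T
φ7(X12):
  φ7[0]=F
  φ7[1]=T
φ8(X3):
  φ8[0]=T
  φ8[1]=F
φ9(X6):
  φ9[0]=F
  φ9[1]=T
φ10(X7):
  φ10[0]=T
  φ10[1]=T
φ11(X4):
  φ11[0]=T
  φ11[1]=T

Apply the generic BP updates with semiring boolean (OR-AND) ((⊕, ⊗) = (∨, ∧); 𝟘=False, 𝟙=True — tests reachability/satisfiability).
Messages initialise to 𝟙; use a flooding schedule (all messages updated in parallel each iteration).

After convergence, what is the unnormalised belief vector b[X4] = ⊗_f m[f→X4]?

init: all messages = 𝟙 over 2 values
r1 m[φ0→X14] = [T, T]
r1 m[φ0→X6] = [T, T]
r1 m[φ0→X1] = [T, T]
r1 m[φ1→X6] = [T, T]
r1 m[φ1→X15] = [T, T]
r1 m[φ2→X15] = [T, T]
r1 m[φ2→X8] = [T, T]
r1 m[φ3→X6] = [T, T]
r1 m[φ3→X4] = [T, T]
r1 m[φ3→X7] = [T, T]
r1 m[φ4→X14] = [T, T]
r1 m[φ4→X3] = [T, T]
r1 m[φ5→X13] = [T, T]
r1 m[φ5→X4] = [T, F]
r1 m[φ6→X3] = [T, T]
r1 m[φ6→X12] = [F, T]
r1 m[φ7→X12] = [F, T]
r1 m[φ8→X3] = [T, F]
r1 m[φ9→X6] = [F, T]
r1 m[φ10→X7] = [T, T]
r1 m[φ11→X4] = [T, T]
r1 m[X14→φ0] = [T, T]
r1 m[X14→φ4] = [T, T]
r1 m[X3→φ4] = [T, T]
r1 m[X3→φ6] = [T, T]
r1 m[X3→φ8] = [T, T]
r1 m[X6→φ0] = [T, T]
r1 m[X6→φ1] = [T, T]
r1 m[X6→φ3] = [T, T]
r1 m[X6→φ9] = [T, T]
r1 m[X15→φ1] = [T, T]
r1 m[X15→φ2] = [T, T]
r1 m[X13→φ5] = [T, T]
r1 m[X8→φ2] = [T, T]
r1 m[X4→φ3] = [T, T]
r1 m[X4→φ5] = [T, T]
r1 m[X4→φ11] = [T, T]
r1 m[X12→φ6] = [T, T]
r1 m[X12→φ7] = [T, T]
r1 m[X7→φ3] = [T, T]
r1 m[X7→φ10] = [T, T]
r1 m[X1→φ0] = [T, T]
r2 m[φ0→X14] = [T, T]
r2 m[φ0→X6] = [T, T]
r2 m[φ0→X1] = [T, T]
r2 m[φ1→X6] = [T, T]
r2 m[φ1→X15] = [T, T]
r2 m[φ2→X15] = [T, T]
r2 m[φ2→X8] = [T, T]
r2 m[φ3→X6] = [T, T]
r2 m[φ3→X4] = [T, T]
r2 m[φ3→X7] = [T, T]
r2 m[φ4→X14] = [T, T]
r2 m[φ4→X3] = [T, T]
r2 m[φ5→X13] = [T, T]
r2 m[φ5→X4] = [T, F]
r2 m[φ6→X3] = [T, T]
r2 m[φ6→X12] = [F, T]
r2 m[φ7→X12] = [F, T]
r2 m[φ8→X3] = [T, F]
r2 m[φ9→X6] = [F, T]
r2 m[φ10→X7] = [T, T]
r2 m[φ11→X4] = [T, T]
r2 m[X14→φ0] = [T, T]
r2 m[X14→φ4] = [T, T]
r2 m[X3→φ4] = [T, F]
r2 m[X3→φ6] = [T, F]
r2 m[X3→φ8] = [T, T]
r2 m[X6→φ0] = [F, T]
r2 m[X6→φ1] = [F, T]
r2 m[X6→φ3] = [F, T]
r2 m[X6→φ9] = [T, T]
r2 m[X15→φ1] = [T, T]
r2 m[X15→φ2] = [T, T]
r2 m[X13→φ5] = [T, T]
r2 m[X8→φ2] = [T, T]
r2 m[X4→φ3] = [T, F]
r2 m[X4→φ5] = [T, T]
r2 m[X4→φ11] = [T, F]
r2 m[X12→φ6] = [F, T]
r2 m[X12→φ7] = [F, T]
r2 m[X7→φ3] = [T, T]
r2 m[X7→φ10] = [T, T]
r2 m[X1→φ0] = [T, T]
r3 m[φ0→X14] = [T, T]
r3 m[φ0→X6] = [T, T]
r3 m[φ0→X1] = [T, T]
r3 m[φ1→X6] = [T, T]
r3 m[φ1→X15] = [T, T]
r3 m[φ2→X15] = [T, T]
r3 m[φ2→X8] = [T, T]
r3 m[φ3→X6] = [T, T]
r3 m[φ3→X4] = [T, T]
r3 m[φ3→X7] = [T, T]
r3 m[φ4→X14] = [F, T]
r3 m[φ4→X3] = [T, T]
r3 m[φ5→X13] = [T, T]
r3 m[φ5→X4] = [T, F]
r3 m[φ6→X3] = [T, T]
r3 m[φ6→X12] = [F, T]
r3 m[φ7→X12] = [F, T]
r3 m[φ8→X3] = [T, F]
r3 m[φ9→X6] = [F, T]
r3 m[φ10→X7] = [T, T]
r3 m[φ11→X4] = [T, T]
r3 m[X14→φ0] = [T, T]
r3 m[X14→φ4] = [T, T]
r3 m[X3→φ4] = [T, F]
r3 m[X3→φ6] = [T, F]
r3 m[X3→φ8] = [T, T]
r3 m[X6→φ0] = [F, T]
r3 m[X6→φ1] = [F, T]
r3 m[X6→φ3] = [F, T]
r3 m[X6→φ9] = [T, T]
r3 m[X15→φ1] = [T, T]
r3 m[X15→φ2] = [T, T]
r3 m[X13→φ5] = [T, T]
r3 m[X8→φ2] = [T, T]
r3 m[X4→φ3] = [T, F]
r3 m[X4→φ5] = [T, T]
r3 m[X4→φ11] = [T, F]
r3 m[X12→φ6] = [F, T]
r3 m[X12→φ7] = [F, T]
r3 m[X7→φ3] = [T, T]
r3 m[X7→φ10] = [T, T]
r3 m[X1→φ0] = [T, T]
r4 m[φ0→X14] = [T, T]
r4 m[φ0→X6] = [T, T]
r4 m[φ0→X1] = [T, T]
r4 m[φ1→X6] = [T, T]
r4 m[φ1→X15] = [T, T]
r4 m[φ2→X15] = [T, T]
r4 m[φ2→X8] = [T, T]
r4 m[φ3→X6] = [T, T]
r4 m[φ3→X4] = [T, T]
r4 m[φ3→X7] = [T, T]
r4 m[φ4→X14] = [F, T]
r4 m[φ4→X3] = [T, T]
r4 m[φ5→X13] = [T, T]
r4 m[φ5→X4] = [T, F]
r4 m[φ6→X3] = [T, T]
r4 m[φ6→X12] = [F, T]
r4 m[φ7→X12] = [F, T]
r4 m[φ8→X3] = [T, F]
r4 m[φ9→X6] = [F, T]
r4 m[φ10→X7] = [T, T]
r4 m[φ11→X4] = [T, T]
r4 m[X14→φ0] = [F, T]
r4 m[X14→φ4] = [T, T]
r4 m[X3→φ4] = [T, F]
r4 m[X3→φ6] = [T, F]
r4 m[X3→φ8] = [T, T]
r4 m[X6→φ0] = [F, T]
r4 m[X6→φ1] = [F, T]
r4 m[X6→φ3] = [F, T]
r4 m[X6→φ9] = [T, T]
r4 m[X15→φ1] = [T, T]
r4 m[X15→φ2] = [T, T]
r4 m[X13→φ5] = [T, T]
r4 m[X8→φ2] = [T, T]
r4 m[X4→φ3] = [T, F]
r4 m[X4→φ5] = [T, T]
r4 m[X4→φ11] = [T, F]
r4 m[X12→φ6] = [F, T]
r4 m[X12→φ7] = [F, T]
r4 m[X7→φ3] = [T, T]
r4 m[X7→φ10] = [T, T]
r4 m[X1→φ0] = [T, T]
r5 m[φ0→X14] = [T, T]
r5 m[φ0→X6] = [T, T]
r5 m[φ0→X1] = [T, F]
r5 m[φ1→X6] = [T, T]
r5 m[φ1→X15] = [T, T]
r5 m[φ2→X15] = [T, T]
r5 m[φ2→X8] = [T, T]
r5 m[φ3→X6] = [T, T]
r5 m[φ3→X4] = [T, T]
r5 m[φ3→X7] = [T, T]
r5 m[φ4→X14] = [F, T]
r5 m[φ4→X3] = [T, T]
r5 m[φ5→X13] = [T, T]
r5 m[φ5→X4] = [T, F]
r5 m[φ6→X3] = [T, T]
r5 m[φ6→X12] = [F, T]
r5 m[φ7→X12] = [F, T]
r5 m[φ8→X3] = [T, F]
r5 m[φ9→X6] = [F, T]
r5 m[φ10→X7] = [T, T]
r5 m[φ11→X4] = [T, T]
r5 m[X14→φ0] = [F, T]
r5 m[X14→φ4] = [T, T]
r5 m[X3→φ4] = [T, F]
r5 m[X3→φ6] = [T, F]
r5 m[X3→φ8] = [T, T]
r5 m[X6→φ0] = [F, T]
r5 m[X6→φ1] = [F, T]
r5 m[X6→φ3] = [F, T]
r5 m[X6→φ9] = [T, T]
r5 m[X15→φ1] = [T, T]
r5 m[X15→φ2] = [T, T]
r5 m[X13→φ5] = [T, T]
r5 m[X8→φ2] = [T, T]
r5 m[X4→φ3] = [T, F]
r5 m[X4→φ5] = [T, T]
r5 m[X4→φ11] = [T, F]
r5 m[X12→φ6] = [F, T]
r5 m[X12→φ7] = [F, T]
r5 m[X7→φ3] = [T, T]
r5 m[X7→φ10] = [T, T]
r5 m[X1→φ0] = [T, T]
r6 m[φ0→X14] = [T, T]
r6 m[φ0→X6] = [T, T]
r6 m[φ0→X1] = [T, F]
r6 m[φ1→X6] = [T, T]
r6 m[φ1→X15] = [T, T]
r6 m[φ2→X15] = [T, T]
r6 m[φ2→X8] = [T, T]
r6 m[φ3→X6] = [T, T]
r6 m[φ3→X4] = [T, T]
r6 m[φ3→X7] = [T, T]
r6 m[φ4→X14] = [F, T]
r6 m[φ4→X3] = [T, T]
r6 m[φ5→X13] = [T, T]
r6 m[φ5→X4] = [T, F]
r6 m[φ6→X3] = [T, T]
r6 m[φ6→X12] = [F, T]
r6 m[φ7→X12] = [F, T]
r6 m[φ8→X3] = [T, F]
r6 m[φ9→X6] = [F, T]
r6 m[φ10→X7] = [T, T]
r6 m[φ11→X4] = [T, T]
r6 m[X14→φ0] = [F, T]
r6 m[X14→φ4] = [T, T]
r6 m[X3→φ4] = [T, F]
r6 m[X3→φ6] = [T, F]
r6 m[X3→φ8] = [T, T]
r6 m[X6→φ0] = [F, T]
r6 m[X6→φ1] = [F, T]
r6 m[X6→φ3] = [F, T]
r6 m[X6→φ9] = [T, T]
r6 m[X15→φ1] = [T, T]
r6 m[X15→φ2] = [T, T]
r6 m[X13→φ5] = [T, T]
r6 m[X8→φ2] = [T, T]
r6 m[X4→φ3] = [T, F]
r6 m[X4→φ5] = [T, T]
r6 m[X4→φ11] = [T, F]
r6 m[X12→φ6] = [F, T]
r6 m[X12→φ7] = [F, T]
r6 m[X7→φ3] = [T, T]
r6 m[X7→φ10] = [T, T]
r6 m[X1→φ0] = [T, T]
fixed point reached at round 6
b[X4] = ⊗ incoming = [T, F]

b[X4] = [T, F]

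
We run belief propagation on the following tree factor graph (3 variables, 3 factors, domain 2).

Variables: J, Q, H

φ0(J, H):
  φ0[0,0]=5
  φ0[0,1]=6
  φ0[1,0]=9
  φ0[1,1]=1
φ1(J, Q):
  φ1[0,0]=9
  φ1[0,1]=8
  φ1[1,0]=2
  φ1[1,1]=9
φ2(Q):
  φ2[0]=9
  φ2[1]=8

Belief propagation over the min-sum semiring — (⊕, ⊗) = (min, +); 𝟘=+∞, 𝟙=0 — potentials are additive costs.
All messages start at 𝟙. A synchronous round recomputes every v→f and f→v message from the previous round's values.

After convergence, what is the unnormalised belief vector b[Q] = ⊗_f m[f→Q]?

init: all messages = 𝟙 over 2 values
r1 m[φ0→J] = [5, 1]
r1 m[φ0→H] = [5, 1]
r1 m[φ1→J] = [8, 2]
r1 m[φ1→Q] = [2, 8]
r1 m[φ2→Q] = [9, 8]
r1 m[J→φ0] = [0, 0]
r1 m[J→φ1] = [0, 0]
r1 m[Q→φ1] = [0, 0]
r1 m[Q→φ2] = [0, 0]
r1 m[H→φ0] = [0, 0]
r2 m[φ0→J] = [5, 1]
r2 m[φ0→H] = [5, 1]
r2 m[φ1→J] = [8, 2]
r2 m[φ1→Q] = [2, 8]
r2 m[φ2→Q] = [9, 8]
r2 m[J→φ0] = [8, 2]
r2 m[J→φ1] = [5, 1]
r2 m[Q→φ1] = [9, 8]
r2 m[Q→φ2] = [2, 8]
r2 m[H→φ0] = [0, 0]
r3 m[φ0→J] = [5, 1]
r3 m[φ0→H] = [11, 3]
r3 m[φ1→J] = [16, 11]
r3 m[φ1→Q] = [3, 10]
r3 m[φ2→Q] = [9, 8]
r3 m[J→φ0] = [8, 2]
r3 m[J→φ1] = [5, 1]
r3 m[Q→φ1] = [9, 8]
r3 m[Q→φ2] = [2, 8]
r3 m[H→φ0] = [0, 0]
r4 m[φ0→J] = [5, 1]
r4 m[φ0→H] = [11, 3]
r4 m[φ1→J] = [16, 11]
r4 m[φ1→Q] = [3, 10]
r4 m[φ2→Q] = [9, 8]
r4 m[J→φ0] = [16, 11]
r4 m[J→φ1] = [5, 1]
r4 m[Q→φ1] = [9, 8]
r4 m[Q→φ2] = [3, 10]
r4 m[H→φ0] = [0, 0]
r5 m[φ0→J] = [5, 1]
r5 m[φ0→H] = [20, 12]
r5 m[φ1→J] = [16, 11]
r5 m[φ1→Q] = [3, 10]
r5 m[φ2→Q] = [9, 8]
r5 m[J→φ0] = [16, 11]
r5 m[J→φ1] = [5, 1]
r5 m[Q→φ1] = [9, 8]
r5 m[Q→φ2] = [3, 10]
r5 m[H→φ0] = [0, 0]
r6 m[φ0→J] = [5, 1]
r6 m[φ0→H] = [20, 12]
r6 m[φ1→J] = [16, 11]
r6 m[φ1→Q] = [3, 10]
r6 m[φ2→Q] = [9, 8]
r6 m[J→φ0] = [16, 11]
r6 m[J→φ1] = [5, 1]
r6 m[Q→φ1] = [9, 8]
r6 m[Q→φ2] = [3, 10]
r6 m[H→φ0] = [0, 0]
fixed point reached at round 6
b[Q] = ⊗ incoming = [12, 18]

b[Q] = [12, 18]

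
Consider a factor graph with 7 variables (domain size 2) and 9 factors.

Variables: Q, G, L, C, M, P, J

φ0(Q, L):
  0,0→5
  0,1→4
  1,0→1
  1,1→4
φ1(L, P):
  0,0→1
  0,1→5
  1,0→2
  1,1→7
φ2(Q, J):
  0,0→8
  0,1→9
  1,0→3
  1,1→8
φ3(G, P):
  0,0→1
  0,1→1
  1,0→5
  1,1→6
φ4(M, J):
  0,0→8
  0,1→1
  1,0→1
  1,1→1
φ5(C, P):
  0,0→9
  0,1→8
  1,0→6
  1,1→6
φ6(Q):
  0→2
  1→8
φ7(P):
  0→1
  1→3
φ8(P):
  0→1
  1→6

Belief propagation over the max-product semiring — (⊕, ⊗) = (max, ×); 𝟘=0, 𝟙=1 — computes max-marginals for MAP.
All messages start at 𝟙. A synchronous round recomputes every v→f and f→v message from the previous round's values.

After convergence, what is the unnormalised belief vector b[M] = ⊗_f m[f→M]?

init: all messages = 𝟙 over 2 values
r1 m[φ0→Q] = [5, 4]
r1 m[φ0→L] = [5, 4]
r1 m[φ1→L] = [5, 7]
r1 m[φ1→P] = [2, 7]
r1 m[φ2→Q] = [9, 8]
r1 m[φ2→J] = [8, 9]
r1 m[φ3→G] = [1, 6]
r1 m[φ3→P] = [5, 6]
r1 m[φ4→M] = [8, 1]
r1 m[φ4→J] = [8, 1]
r1 m[φ5→C] = [9, 6]
r1 m[φ5→P] = [9, 8]
r1 m[φ6→Q] = [2, 8]
r1 m[φ7→P] = [1, 3]
r1 m[φ8→P] = [1, 6]
r1 m[Q→φ0] = [1, 1]
r1 m[Q→φ2] = [1, 1]
r1 m[Q→φ6] = [1, 1]
r1 m[G→φ3] = [1, 1]
r1 m[L→φ0] = [1, 1]
r1 m[L→φ1] = [1, 1]
r1 m[C→φ5] = [1, 1]
r1 m[M→φ4] = [1, 1]
r1 m[P→φ1] = [1, 1]
r1 m[P→φ3] = [1, 1]
r1 m[P→φ5] = [1, 1]
r1 m[P→φ7] = [1, 1]
r1 m[P→φ8] = [1, 1]
r1 m[J→φ2] = [1, 1]
r1 m[J→φ4] = [1, 1]
r2 m[φ0→Q] = [5, 4]
r2 m[φ0→L] = [5, 4]
r2 m[φ1→L] = [5, 7]
r2 m[φ1→P] = [2, 7]
r2 m[φ2→Q] = [9, 8]
r2 m[φ2→J] = [8, 9]
r2 m[φ3→G] = [1, 6]
r2 m[φ3→P] = [5, 6]
r2 m[φ4→M] = [8, 1]
r2 m[φ4→J] = [8, 1]
r2 m[φ5→C] = [9, 6]
r2 m[φ5→P] = [9, 8]
r2 m[φ6→Q] = [2, 8]
r2 m[φ7→P] = [1, 3]
r2 m[φ8→P] = [1, 6]
r2 m[Q→φ0] = [18, 64]
r2 m[Q→φ2] = [10, 32]
r2 m[Q→φ6] = [45, 32]
r2 m[G→φ3] = [1, 1]
r2 m[L→φ0] = [5, 7]
r2 m[L→φ1] = [5, 4]
r2 m[C→φ5] = [1, 1]
r2 m[M→φ4] = [1, 1]
r2 m[P→φ1] = [45, 864]
r2 m[P→φ3] = [18, 1008]
r2 m[P→φ5] = [10, 756]
r2 m[P→φ7] = [90, 2016]
r2 m[P→φ8] = [90, 1008]
r2 m[J→φ2] = [8, 1]
r2 m[J→φ4] = [8, 9]
r3 m[φ0→Q] = [28, 28]
r3 m[φ0→L] = [90, 256]
r3 m[φ1→L] = [4320, 6048]
r3 m[φ1→P] = [8, 28]
r3 m[φ2→Q] = [64, 24]
r3 m[φ2→J] = [96, 256]
r3 m[φ3→G] = [1008, 6048]
r3 m[φ3→P] = [5, 6]
r3 m[φ4→M] = [64, 9]
r3 m[φ4→J] = [8, 1]
r3 m[φ5→C] = [6048, 4536]
r3 m[φ5→P] = [9, 8]
r3 m[φ6→Q] = [2, 8]
r3 m[φ7→P] = [1, 3]
r3 m[φ8→P] = [1, 6]
r3 m[Q→φ0] = [18, 64]
r3 m[Q→φ2] = [10, 32]
r3 m[Q→φ6] = [45, 32]
r3 m[G→φ3] = [1, 1]
r3 m[L→φ0] = [5, 7]
r3 m[L→φ1] = [5, 4]
r3 m[C→φ5] = [1, 1]
r3 m[M→φ4] = [1, 1]
r3 m[P→φ1] = [45, 864]
r3 m[P→φ3] = [18, 1008]
r3 m[P→φ5] = [10, 756]
r3 m[P→φ7] = [90, 2016]
r3 m[P→φ8] = [90, 1008]
r3 m[J→φ2] = [8, 1]
r3 m[J→φ4] = [8, 9]
r4 m[φ0→Q] = [28, 28]
r4 m[φ0→L] = [90, 256]
r4 m[φ1→L] = [4320, 6048]
r4 m[φ1→P] = [8, 28]
r4 m[φ2→Q] = [64, 24]
r4 m[φ2→J] = [96, 256]
r4 m[φ3→G] = [1008, 6048]
r4 m[φ3→P] = [5, 6]
r4 m[φ4→M] = [64, 9]
r4 m[φ4→J] = [8, 1]
r4 m[φ5→C] = [6048, 4536]
r4 m[φ5→P] = [9, 8]
r4 m[φ6→Q] = [2, 8]
r4 m[φ7→P] = [1, 3]
r4 m[φ8→P] = [1, 6]
r4 m[Q→φ0] = [128, 192]
r4 m[Q→φ2] = [56, 224]
r4 m[Q→φ6] = [1792, 672]
r4 m[G→φ3] = [1, 1]
r4 m[L→φ0] = [4320, 6048]
r4 m[L→φ1] = [90, 256]
r4 m[C→φ5] = [1, 1]
r4 m[M→φ4] = [1, 1]
r4 m[P→φ1] = [45, 864]
r4 m[P→φ3] = [72, 4032]
r4 m[P→φ5] = [40, 3024]
r4 m[P→φ7] = [360, 8064]
r4 m[P→φ8] = [360, 4032]
r4 m[J→φ2] = [8, 1]
r4 m[J→φ4] = [96, 256]
r5 m[φ0→Q] = [24192, 24192]
r5 m[φ0→L] = [640, 768]
r5 m[φ1→L] = [4320, 6048]
r5 m[φ1→P] = [512, 1792]
r5 m[φ2→Q] = [64, 24]
r5 m[φ2→J] = [672, 1792]
r5 m[φ3→G] = [4032, 24192]
r5 m[φ3→P] = [5, 6]
r5 m[φ4→M] = [768, 256]
r5 m[φ4→J] = [8, 1]
r5 m[φ5→C] = [24192, 18144]
r5 m[φ5→P] = [9, 8]
r5 m[φ6→Q] = [2, 8]
r5 m[φ7→P] = [1, 3]
r5 m[φ8→P] = [1, 6]
r5 m[Q→φ0] = [128, 192]
r5 m[Q→φ2] = [56, 224]
r5 m[Q→φ6] = [1792, 672]
r5 m[G→φ3] = [1, 1]
r5 m[L→φ0] = [4320, 6048]
r5 m[L→φ1] = [90, 256]
r5 m[C→φ5] = [1, 1]
r5 m[M→φ4] = [1, 1]
r5 m[P→φ1] = [45, 864]
r5 m[P→φ3] = [72, 4032]
r5 m[P→φ5] = [40, 3024]
r5 m[P→φ7] = [360, 8064]
r5 m[P→φ8] = [360, 4032]
r5 m[J→φ2] = [8, 1]
r5 m[J→φ4] = [96, 256]
r6 m[φ0→Q] = [24192, 24192]
r6 m[φ0→L] = [640, 768]
r6 m[φ1→L] = [4320, 6048]
r6 m[φ1→P] = [512, 1792]
r6 m[φ2→Q] = [64, 24]
r6 m[φ2→J] = [672, 1792]
r6 m[φ3→G] = [4032, 24192]
r6 m[φ3→P] = [5, 6]
r6 m[φ4→M] = [768, 256]
r6 m[φ4→J] = [8, 1]
r6 m[φ5→C] = [24192, 18144]
r6 m[φ5→P] = [9, 8]
r6 m[φ6→Q] = [2, 8]
r6 m[φ7→P] = [1, 3]
r6 m[φ8→P] = [1, 6]
r6 m[Q→φ0] = [128, 192]
r6 m[Q→φ2] = [48384, 193536]
r6 m[Q→φ6] = [1548288, 580608]
r6 m[G→φ3] = [1, 1]
r6 m[L→φ0] = [4320, 6048]
r6 m[L→φ1] = [640, 768]
r6 m[C→φ5] = [1, 1]
r6 m[M→φ4] = [1, 1]
r6 m[P→φ1] = [45, 864]
r6 m[P→φ3] = [4608, 258048]
r6 m[P→φ5] = [2560, 193536]
r6 m[P→φ7] = [23040, 516096]
r6 m[P→φ8] = [23040, 258048]
r6 m[J→φ2] = [8, 1]
r6 m[J→φ4] = [672, 1792]
r7 m[φ0→Q] = [24192, 24192]
r7 m[φ0→L] = [640, 768]
r7 m[φ1→L] = [4320, 6048]
r7 m[φ1→P] = [1536, 5376]
r7 m[φ2→Q] = [64, 24]
r7 m[φ2→J] = [580608, 1548288]
r7 m[φ3→G] = [258048, 1548288]
r7 m[φ3→P] = [5, 6]
r7 m[φ4→M] = [5376, 1792]
r7 m[φ4→J] = [8, 1]
r7 m[φ5→C] = [1548288, 1161216]
r7 m[φ5→P] = [9, 8]
r7 m[φ6→Q] = [2, 8]
r7 m[φ7→P] = [1, 3]
r7 m[φ8→P] = [1, 6]
r7 m[Q→φ0] = [128, 192]
r7 m[Q→φ2] = [48384, 193536]
r7 m[Q→φ6] = [1548288, 580608]
r7 m[G→φ3] = [1, 1]
r7 m[L→φ0] = [4320, 6048]
r7 m[L→φ1] = [640, 768]
r7 m[C→φ5] = [1, 1]
r7 m[M→φ4] = [1, 1]
r7 m[P→φ1] = [45, 864]
r7 m[P→φ3] = [4608, 258048]
r7 m[P→φ5] = [2560, 193536]
r7 m[P→φ7] = [23040, 516096]
r7 m[P→φ8] = [23040, 258048]
r7 m[J→φ2] = [8, 1]
r7 m[J→φ4] = [672, 1792]
r8 m[φ0→Q] = [24192, 24192]
r8 m[φ0→L] = [640, 768]
r8 m[φ1→L] = [4320, 6048]
r8 m[φ1→P] = [1536, 5376]
r8 m[φ2→Q] = [64, 24]
r8 m[φ2→J] = [580608, 1548288]
r8 m[φ3→G] = [258048, 1548288]
r8 m[φ3→P] = [5, 6]
r8 m[φ4→M] = [5376, 1792]
r8 m[φ4→J] = [8, 1]
r8 m[φ5→C] = [1548288, 1161216]
r8 m[φ5→P] = [9, 8]
r8 m[φ6→Q] = [2, 8]
r8 m[φ7→P] = [1, 3]
r8 m[φ8→P] = [1, 6]
r8 m[Q→φ0] = [128, 192]
r8 m[Q→φ2] = [48384, 193536]
r8 m[Q→φ6] = [1548288, 580608]
r8 m[G→φ3] = [1, 1]
r8 m[L→φ0] = [4320, 6048]
r8 m[L→φ1] = [640, 768]
r8 m[C→φ5] = [1, 1]
r8 m[M→φ4] = [1, 1]
r8 m[P→φ1] = [45, 864]
r8 m[P→φ3] = [13824, 774144]
r8 m[P→φ5] = [7680, 580608]
r8 m[P→φ7] = [69120, 1548288]
r8 m[P→φ8] = [69120, 774144]
r8 m[J→φ2] = [8, 1]
r8 m[J→φ4] = [580608, 1548288]
r9 m[φ0→Q] = [24192, 24192]
r9 m[φ0→L] = [640, 768]
r9 m[φ1→L] = [4320, 6048]
r9 m[φ1→P] = [1536, 5376]
r9 m[φ2→Q] = [64, 24]
r9 m[φ2→J] = [580608, 1548288]
r9 m[φ3→G] = [774144, 4644864]
r9 m[φ3→P] = [5, 6]
r9 m[φ4→M] = [4644864, 1548288]
r9 m[φ4→J] = [8, 1]
r9 m[φ5→C] = [4644864, 3483648]
r9 m[φ5→P] = [9, 8]
r9 m[φ6→Q] = [2, 8]
r9 m[φ7→P] = [1, 3]
r9 m[φ8→P] = [1, 6]
r9 m[Q→φ0] = [128, 192]
r9 m[Q→φ2] = [48384, 193536]
r9 m[Q→φ6] = [1548288, 580608]
r9 m[G→φ3] = [1, 1]
r9 m[L→φ0] = [4320, 6048]
r9 m[L→φ1] = [640, 768]
r9 m[C→φ5] = [1, 1]
r9 m[M→φ4] = [1, 1]
r9 m[P→φ1] = [45, 864]
r9 m[P→φ3] = [13824, 774144]
r9 m[P→φ5] = [7680, 580608]
r9 m[P→φ7] = [69120, 1548288]
r9 m[P→φ8] = [69120, 774144]
r9 m[J→φ2] = [8, 1]
r9 m[J→φ4] = [580608, 1548288]
r10 m[φ0→Q] = [24192, 24192]
r10 m[φ0→L] = [640, 768]
r10 m[φ1→L] = [4320, 6048]
r10 m[φ1→P] = [1536, 5376]
r10 m[φ2→Q] = [64, 24]
r10 m[φ2→J] = [580608, 1548288]
r10 m[φ3→G] = [774144, 4644864]
r10 m[φ3→P] = [5, 6]
r10 m[φ4→M] = [4644864, 1548288]
r10 m[φ4→J] = [8, 1]
r10 m[φ5→C] = [4644864, 3483648]
r10 m[φ5→P] = [9, 8]
r10 m[φ6→Q] = [2, 8]
r10 m[φ7→P] = [1, 3]
r10 m[φ8→P] = [1, 6]
r10 m[Q→φ0] = [128, 192]
r10 m[Q→φ2] = [48384, 193536]
r10 m[Q→φ6] = [1548288, 580608]
r10 m[G→φ3] = [1, 1]
r10 m[L→φ0] = [4320, 6048]
r10 m[L→φ1] = [640, 768]
r10 m[C→φ5] = [1, 1]
r10 m[M→φ4] = [1, 1]
r10 m[P→φ1] = [45, 864]
r10 m[P→φ3] = [13824, 774144]
r10 m[P→φ5] = [7680, 580608]
r10 m[P→φ7] = [69120, 1548288]
r10 m[P→φ8] = [69120, 774144]
r10 m[J→φ2] = [8, 1]
r10 m[J→φ4] = [580608, 1548288]
fixed point reached at round 10
b[M] = ⊗ incoming = [4644864, 1548288]

b[M] = [4644864, 1548288]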